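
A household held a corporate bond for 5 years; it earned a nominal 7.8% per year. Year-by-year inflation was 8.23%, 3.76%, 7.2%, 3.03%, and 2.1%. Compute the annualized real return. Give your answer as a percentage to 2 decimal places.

2.83%

Cumulative inflation factor: 1.0823 × 1.0376 × 1.072 × 1.0303 × 1.021 ≈ 1.26637.
Nominal growth factor: 1.45577. Real growth factor = 1.45577 / 1.26637 ≈ 1.14956.
Annualized: 1.14956^(1/5) − 1 ≈ 0.02827.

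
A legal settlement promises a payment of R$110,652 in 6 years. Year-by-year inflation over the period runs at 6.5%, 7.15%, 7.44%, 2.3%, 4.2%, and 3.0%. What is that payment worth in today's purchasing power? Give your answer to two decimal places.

Price-level factor over 6 years: 1.065 × 1.0715 × 1.0744 × 1.023 × 1.042 × 1.030 ≈ 1.3461342064.
Purchasing power today: R$110,652 divided by that factor.

R$82,199.83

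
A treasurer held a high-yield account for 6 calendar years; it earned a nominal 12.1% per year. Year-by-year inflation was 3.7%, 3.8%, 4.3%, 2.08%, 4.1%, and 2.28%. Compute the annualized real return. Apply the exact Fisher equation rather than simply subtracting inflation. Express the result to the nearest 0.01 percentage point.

8.44%

Cumulative inflation factor: 1.037 × 1.038 × 1.043 × 1.0208 × 1.041 × 1.0228 ≈ 1.22023.
Nominal growth factor: 1.98442. Real growth factor = 1.98442 / 1.22023 ≈ 1.62626.
Annualized: 1.62626^(1/6) − 1 ≈ 0.08442.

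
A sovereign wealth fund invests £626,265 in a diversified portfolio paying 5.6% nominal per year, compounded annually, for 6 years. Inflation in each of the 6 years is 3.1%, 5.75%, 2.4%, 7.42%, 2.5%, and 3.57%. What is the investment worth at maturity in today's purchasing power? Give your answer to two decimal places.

£682,118.24

Nominal value at maturity: £626,265 × (1 + 5.6%)^6 ≈ £868,443.66.
Price-level factor over 6 years: 1.031 × 1.0575 × 1.024 × 1.0742 × 1.025 × 1.0357 ≈ 1.2731570746.
Dividing the nominal maturity value by the price-level factor gives the value in today's money.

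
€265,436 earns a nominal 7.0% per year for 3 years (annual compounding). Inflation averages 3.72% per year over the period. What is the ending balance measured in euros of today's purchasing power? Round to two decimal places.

Nominal value at maturity: €265,436 × (1 + 7.0%)^3 ≈ €325,170.51.
Price-level factor over 3 years: (1 + 3.72%)^3 ≈ 1.1158029988.
Dividing the nominal maturity value by the price-level factor gives the value in today's money.

€291,422.87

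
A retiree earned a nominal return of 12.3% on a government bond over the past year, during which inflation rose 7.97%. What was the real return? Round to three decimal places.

Real return via the Fisher equation: (1 + 12.3%)/(1 + 7.97%) − 1 = 1.123/1.0797 − 1 ≈ 0.04010.

4.010%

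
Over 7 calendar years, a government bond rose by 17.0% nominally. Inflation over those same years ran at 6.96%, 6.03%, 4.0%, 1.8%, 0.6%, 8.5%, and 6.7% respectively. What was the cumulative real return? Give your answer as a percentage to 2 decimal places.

Cumulative inflation factor: 1.0696 × 1.0603 × 1.040 × 1.018 × 1.006 × 1.085 × 1.067 ≈ 1.39837.
Nominal growth factor: 1.17000. Real growth factor = 1.17000 / 1.39837 ≈ 0.83669.
Total real return ≈ -16.3314%.

-16.33%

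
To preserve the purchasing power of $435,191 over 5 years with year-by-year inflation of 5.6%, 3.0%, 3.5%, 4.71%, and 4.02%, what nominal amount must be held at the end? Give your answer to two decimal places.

Cumulative price-level factor: 1.056 × 1.030 × 1.035 × 1.0471 × 1.0402 ≈ 1.2261581855.
Multiplying $435,191 by the price-level factor gives the future nominal sum.

$533,613.01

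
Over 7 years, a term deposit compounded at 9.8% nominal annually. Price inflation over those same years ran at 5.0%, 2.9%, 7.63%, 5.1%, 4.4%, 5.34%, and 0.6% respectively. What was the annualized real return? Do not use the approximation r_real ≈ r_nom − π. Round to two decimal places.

5.17%

Cumulative inflation factor: 1.050 × 1.029 × 1.0763 × 1.051 × 1.044 × 1.0534 × 1.006 ≈ 1.35217.
Nominal growth factor: 1.92405. Real growth factor = 1.92405 / 1.35217 ≈ 1.42293.
Annualized: 1.42293^(1/7) − 1 ≈ 0.05168.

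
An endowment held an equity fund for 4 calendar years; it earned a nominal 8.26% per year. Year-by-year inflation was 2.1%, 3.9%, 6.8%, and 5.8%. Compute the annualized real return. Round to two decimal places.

3.47%

Cumulative inflation factor: 1.021 × 1.039 × 1.068 × 1.058 ≈ 1.19867.
Nominal growth factor: 1.37364. Real growth factor = 1.37364 / 1.19867 ≈ 1.14597.
Annualized: 1.14597^(1/4) − 1 ≈ 0.03465.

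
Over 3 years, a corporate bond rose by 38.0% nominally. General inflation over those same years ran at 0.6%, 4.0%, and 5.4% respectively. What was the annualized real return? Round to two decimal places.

7.76%

Cumulative inflation factor: 1.006 × 1.040 × 1.054 ≈ 1.10274.
Nominal growth factor: 1.38000. Real growth factor = 1.38000 / 1.10274 ≈ 1.25143.
Annualized: 1.25143^(1/3) − 1 ≈ 0.07763.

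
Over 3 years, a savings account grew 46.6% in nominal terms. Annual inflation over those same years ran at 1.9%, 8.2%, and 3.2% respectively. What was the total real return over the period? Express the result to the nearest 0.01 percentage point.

28.84%

Cumulative inflation factor: 1.019 × 1.082 × 1.032 ≈ 1.13784.
Nominal growth factor: 1.46600. Real growth factor = 1.46600 / 1.13784 ≈ 1.28841.
Total real return ≈ 28.8406%.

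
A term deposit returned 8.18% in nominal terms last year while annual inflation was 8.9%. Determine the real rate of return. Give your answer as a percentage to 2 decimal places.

-0.66%

Real return via the Fisher equation: (1 + 8.18%)/(1 + 8.9%) − 1 = 1.0818/1.089 − 1 ≈ -0.00661.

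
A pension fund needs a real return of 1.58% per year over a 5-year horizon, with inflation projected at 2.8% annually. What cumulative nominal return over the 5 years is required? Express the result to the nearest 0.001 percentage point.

24.167%

Required annual nominal rate: (1+1.58%)(1+2.8%) − 1 = 4.42424%.
Cumulative over 5 years: (1 + 0.0442424)^5 − 1 ≈ 0.24167.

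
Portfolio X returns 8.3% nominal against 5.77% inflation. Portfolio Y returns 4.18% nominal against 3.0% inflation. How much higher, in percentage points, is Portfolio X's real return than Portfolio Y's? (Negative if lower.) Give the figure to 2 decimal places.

1.25

Portfolio X real return: 1.083/1.0577 − 1 = 2.392%.
Portfolio Y real return: 1.0418/1.030 − 1 = 1.146%.
Difference: 2.392 − 1.146 = 1.246 pp.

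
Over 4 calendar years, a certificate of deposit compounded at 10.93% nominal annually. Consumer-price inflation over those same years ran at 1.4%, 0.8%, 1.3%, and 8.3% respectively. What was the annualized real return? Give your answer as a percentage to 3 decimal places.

Cumulative inflation factor: 1.014 × 1.008 × 1.013 × 1.083 ≈ 1.12134.
Nominal growth factor: 1.51424. Real growth factor = 1.51424 / 1.12134 ≈ 1.35039.
Annualized: 1.35039^(1/4) − 1 ≈ 0.07799.

7.799%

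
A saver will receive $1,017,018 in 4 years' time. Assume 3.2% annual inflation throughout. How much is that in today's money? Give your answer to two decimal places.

Price-level factor over 4 years: (1 + 3.2%)^4 ≈ 1.1342761206.
Purchasing power today: $1,017,018 divided by that factor.

$896,622.95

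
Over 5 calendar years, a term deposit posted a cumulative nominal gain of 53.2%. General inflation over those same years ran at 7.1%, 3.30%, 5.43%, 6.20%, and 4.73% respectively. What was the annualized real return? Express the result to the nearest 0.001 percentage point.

3.381%

Cumulative inflation factor: 1.071 × 1.0330 × 1.0543 × 1.0620 × 1.0473 ≈ 1.29733.
Nominal growth factor: 1.53200. Real growth factor = 1.53200 / 1.29733 ≈ 1.18089.
Annualized: 1.18089^(1/5) − 1 ≈ 0.03381.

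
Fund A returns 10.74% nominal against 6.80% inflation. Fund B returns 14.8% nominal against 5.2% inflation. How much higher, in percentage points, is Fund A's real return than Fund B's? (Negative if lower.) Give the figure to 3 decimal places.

Fund A real return: 1.1074/1.0680 − 1 = 3.6891%.
Fund B real return: 1.148/1.052 − 1 = 9.1255%.
Difference: 3.6891 − 9.1255 = -5.4364 pp.

-5.436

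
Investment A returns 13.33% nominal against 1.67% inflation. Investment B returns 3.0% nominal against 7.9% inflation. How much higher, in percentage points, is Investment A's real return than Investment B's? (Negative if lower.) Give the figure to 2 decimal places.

16.01

Investment A real return: 1.1333/1.0167 − 1 = 11.468%.
Investment B real return: 1.030/1.079 − 1 = -4.541%.
Difference: 11.468 − (-4.541) = 16.009 pp.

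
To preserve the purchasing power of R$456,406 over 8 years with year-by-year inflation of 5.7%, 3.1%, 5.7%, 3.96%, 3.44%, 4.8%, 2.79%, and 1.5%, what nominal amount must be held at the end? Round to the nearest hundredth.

Cumulative price-level factor: 1.057 × 1.031 × 1.057 × 1.0396 × 1.0344 × 1.048 × 1.0279 × 1.015 ≈ 1.3543833730.
Multiplying R$456,406 by the price-level factor gives the future nominal sum.

R$618,148.70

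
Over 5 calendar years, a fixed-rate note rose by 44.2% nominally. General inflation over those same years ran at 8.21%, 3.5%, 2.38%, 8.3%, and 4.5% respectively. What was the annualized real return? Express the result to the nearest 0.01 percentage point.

2.13%

Cumulative inflation factor: 1.0821 × 1.035 × 1.0238 × 1.083 × 1.045 ≈ 1.29768.
Nominal growth factor: 1.44200. Real growth factor = 1.44200 / 1.29768 ≈ 1.11121.
Annualized: 1.11121^(1/5) − 1 ≈ 0.02131.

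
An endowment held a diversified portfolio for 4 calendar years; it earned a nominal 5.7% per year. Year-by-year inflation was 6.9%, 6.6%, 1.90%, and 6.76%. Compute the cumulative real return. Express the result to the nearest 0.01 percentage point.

0.69%

Cumulative inflation factor: 1.069 × 1.066 × 1.0190 × 1.0676 ≈ 1.23970.
Nominal growth factor: 1.24825. Real growth factor = 1.24825 / 1.23970 ≈ 1.00689.
Total real return ≈ 0.6891%.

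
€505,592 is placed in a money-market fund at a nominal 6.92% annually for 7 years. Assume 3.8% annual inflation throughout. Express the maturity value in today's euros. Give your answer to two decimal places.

Nominal value at maturity: €505,592 × (1 + 6.92%)^7 ≈ €807,630.75.
Price-level factor over 7 years: (1 + 3.8%)^7 ≈ 1.2983191849.
The maturity value deflated by that factor is the answer in today's purchasing power.

€622,058.70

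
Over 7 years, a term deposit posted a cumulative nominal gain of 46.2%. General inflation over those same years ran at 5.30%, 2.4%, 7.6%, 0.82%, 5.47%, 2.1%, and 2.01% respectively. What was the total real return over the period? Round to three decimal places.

Cumulative inflation factor: 1.0530 × 1.024 × 1.076 × 1.0082 × 1.0547 × 1.021 × 1.0201 ≈ 1.28495.
Nominal growth factor: 1.46200. Real growth factor = 1.46200 / 1.28495 ≈ 1.13779.
Total real return ≈ 13.7791%.

13.779%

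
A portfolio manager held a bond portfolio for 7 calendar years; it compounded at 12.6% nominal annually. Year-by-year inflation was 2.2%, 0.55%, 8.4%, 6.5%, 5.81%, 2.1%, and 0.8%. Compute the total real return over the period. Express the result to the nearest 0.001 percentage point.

77.641%

Cumulative inflation factor: 1.022 × 1.0055 × 1.084 × 1.065 × 1.0581 × 1.021 × 1.008 ≈ 1.29189.
Nominal growth factor: 2.29493. Real growth factor = 2.29493 / 1.29189 ≈ 1.77641.
Total real return ≈ 77.6413%.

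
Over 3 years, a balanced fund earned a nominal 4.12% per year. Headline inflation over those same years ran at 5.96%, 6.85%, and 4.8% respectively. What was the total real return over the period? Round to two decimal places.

Cumulative inflation factor: 1.0596 × 1.0685 × 1.048 ≈ 1.18653.
Nominal growth factor: 1.12876. Real growth factor = 1.12876 / 1.18653 ≈ 0.95132.
Total real return ≈ -4.8684%.

-4.87%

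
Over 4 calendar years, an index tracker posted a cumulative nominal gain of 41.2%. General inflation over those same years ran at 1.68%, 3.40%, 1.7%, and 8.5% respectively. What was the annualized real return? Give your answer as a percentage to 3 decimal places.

Cumulative inflation factor: 1.0168 × 1.0340 × 1.017 × 1.085 ≈ 1.16013.
Nominal growth factor: 1.41200. Real growth factor = 1.41200 / 1.16013 ≈ 1.21710.
Annualized: 1.21710^(1/4) − 1 ≈ 0.05035.

5.035%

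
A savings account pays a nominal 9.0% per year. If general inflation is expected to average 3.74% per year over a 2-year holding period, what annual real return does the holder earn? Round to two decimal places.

5.07%

With constant rates the annual real return is the same each year: (1+9.0%)/(1+3.74%) − 1 = 0.05070.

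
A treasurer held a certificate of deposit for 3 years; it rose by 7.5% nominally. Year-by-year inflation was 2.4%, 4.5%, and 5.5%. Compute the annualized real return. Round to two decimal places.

-1.62%

Cumulative inflation factor: 1.024 × 1.045 × 1.055 ≈ 1.12893.
Nominal growth factor: 1.07500. Real growth factor = 1.07500 / 1.12893 ≈ 0.95223.
Annualized: 0.95223^(1/3) − 1 ≈ -0.01619.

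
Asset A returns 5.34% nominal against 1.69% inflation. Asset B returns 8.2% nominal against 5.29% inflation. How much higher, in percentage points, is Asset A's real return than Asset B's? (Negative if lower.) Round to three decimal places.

Asset A real return: 1.0534/1.0169 − 1 = 3.5893%.
Asset B real return: 1.082/1.0529 − 1 = 2.7638%.
Difference: 3.5893 − 2.7638 = 0.8255 pp.

0.826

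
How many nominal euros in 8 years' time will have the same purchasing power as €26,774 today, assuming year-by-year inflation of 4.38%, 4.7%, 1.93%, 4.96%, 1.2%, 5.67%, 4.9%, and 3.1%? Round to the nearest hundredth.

Cumulative price-level factor: 1.0438 × 1.047 × 1.0193 × 1.0496 × 1.012 × 1.0567 × 1.049 × 1.031 ≈ 1.3522475207.
Multiplying €26,774 by the price-level factor gives the future nominal sum.

€36,205.08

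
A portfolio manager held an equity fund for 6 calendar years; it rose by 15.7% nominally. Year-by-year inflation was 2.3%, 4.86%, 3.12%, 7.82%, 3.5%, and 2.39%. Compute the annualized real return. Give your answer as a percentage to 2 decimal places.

Cumulative inflation factor: 1.023 × 1.0486 × 1.0312 × 1.0782 × 1.035 × 1.0239 ≈ 1.26394.
Nominal growth factor: 1.15700. Real growth factor = 1.15700 / 1.26394 ≈ 0.91539.
Annualized: 0.91539^(1/6) − 1 ≈ -0.01463.

-1.46%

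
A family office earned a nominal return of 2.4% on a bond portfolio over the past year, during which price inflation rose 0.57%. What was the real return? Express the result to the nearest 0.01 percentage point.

Real return via the Fisher equation: (1 + 2.4%)/(1 + 0.57%) − 1 = 1.024/1.0057 − 1 ≈ 0.01820.

1.82%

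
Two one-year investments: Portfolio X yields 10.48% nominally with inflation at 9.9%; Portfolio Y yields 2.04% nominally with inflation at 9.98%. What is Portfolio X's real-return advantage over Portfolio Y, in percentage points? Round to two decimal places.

7.75

Portfolio X real return: 1.1048/1.099 − 1 = 0.528%.
Portfolio Y real return: 1.0204/1.0998 − 1 = -7.219%.
Difference: 0.528 − (-7.219) = 7.747 pp.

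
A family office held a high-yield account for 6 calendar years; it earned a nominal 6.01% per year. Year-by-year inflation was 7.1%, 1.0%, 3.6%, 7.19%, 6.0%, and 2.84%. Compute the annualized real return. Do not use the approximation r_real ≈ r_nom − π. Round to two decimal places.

Cumulative inflation factor: 1.071 × 1.010 × 1.036 × 1.0719 × 1.060 × 1.0284 ≈ 1.30946.
Nominal growth factor: 1.41932. Real growth factor = 1.41932 / 1.30946 ≈ 1.08390.
Annualized: 1.08390^(1/6) − 1 ≈ 0.01352.

1.35%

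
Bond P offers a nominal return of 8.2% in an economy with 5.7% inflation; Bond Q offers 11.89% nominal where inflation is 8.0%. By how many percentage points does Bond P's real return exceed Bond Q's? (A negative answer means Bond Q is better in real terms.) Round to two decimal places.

Bond P real return: 1.082/1.057 − 1 = 2.365%.
Bond Q real return: 1.1189/1.080 − 1 = 3.602%.
Difference: 2.365 − 3.602 = -1.237 pp.

-1.24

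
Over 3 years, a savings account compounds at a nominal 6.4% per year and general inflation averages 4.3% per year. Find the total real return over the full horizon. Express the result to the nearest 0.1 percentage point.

6.2%

The annual real rate is (1+6.4%)/(1+4.3%) − 1 = 2.0134%.
Compounded over 3 years: (1 + 0.020134)^3 − 1 ≈ 0.06163.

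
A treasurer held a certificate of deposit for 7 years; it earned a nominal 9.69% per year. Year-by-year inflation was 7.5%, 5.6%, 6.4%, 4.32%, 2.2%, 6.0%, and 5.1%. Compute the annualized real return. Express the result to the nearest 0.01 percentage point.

4.18%

Cumulative inflation factor: 1.075 × 1.056 × 1.064 × 1.0432 × 1.022 × 1.060 × 1.051 ≈ 1.43463.
Nominal growth factor: 1.91060. Real growth factor = 1.91060 / 1.43463 ≈ 1.33177.
Annualized: 1.33177^(1/7) − 1 ≈ 0.04178.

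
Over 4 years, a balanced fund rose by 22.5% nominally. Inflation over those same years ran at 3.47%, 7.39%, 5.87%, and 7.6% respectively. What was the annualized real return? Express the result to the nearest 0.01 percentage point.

Cumulative inflation factor: 1.0347 × 1.0739 × 1.0587 × 1.076 ≈ 1.26580.
Nominal growth factor: 1.22500. Real growth factor = 1.22500 / 1.26580 ≈ 0.96777.
Annualized: 0.96777^(1/4) − 1 ≈ -0.00816.

-0.82%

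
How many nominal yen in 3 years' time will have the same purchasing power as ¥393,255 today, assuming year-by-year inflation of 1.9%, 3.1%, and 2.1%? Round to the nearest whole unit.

Cumulative price-level factor: 1.019 × 1.031 × 1.021 = 1.072651369.
Multiplying ¥393,255 by the price-level factor gives the future nominal sum.

¥421,826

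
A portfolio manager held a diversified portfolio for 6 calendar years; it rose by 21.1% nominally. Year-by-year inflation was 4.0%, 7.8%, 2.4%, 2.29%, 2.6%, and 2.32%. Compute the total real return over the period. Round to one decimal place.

-1.8%

Cumulative inflation factor: 1.040 × 1.078 × 1.024 × 1.0229 × 1.026 × 1.0232 ≈ 1.23280.
Nominal growth factor: 1.21100. Real growth factor = 1.21100 / 1.23280 ≈ 0.98232.
Total real return ≈ -1.7684%.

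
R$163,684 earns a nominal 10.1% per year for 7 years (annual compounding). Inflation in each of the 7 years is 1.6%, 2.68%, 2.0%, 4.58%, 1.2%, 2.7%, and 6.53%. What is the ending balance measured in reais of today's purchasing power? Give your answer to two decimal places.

Nominal value at maturity: R$163,684 × (1 + 10.1%)^7 ≈ R$321,009.19.
Price-level factor over 7 years: 1.016 × 1.0268 × 1.020 × 1.0458 × 1.012 × 1.027 × 1.0653 ≈ 1.2321150441.
Dividing the nominal maturity value by the price-level factor gives the value in today's money.

R$260,535.08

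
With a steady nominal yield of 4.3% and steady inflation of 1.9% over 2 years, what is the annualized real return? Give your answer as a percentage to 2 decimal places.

With constant rates the annual real return is the same each year: (1+4.3%)/(1+1.9%) − 1 = 0.02355.

2.36%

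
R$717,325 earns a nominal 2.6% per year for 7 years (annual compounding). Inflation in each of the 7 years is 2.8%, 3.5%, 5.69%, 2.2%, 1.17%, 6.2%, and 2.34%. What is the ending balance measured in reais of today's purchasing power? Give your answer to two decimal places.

R$679,371.86

Nominal value at maturity: R$717,325 × (1 + 2.6%)^7 ≈ R$858,514.22.
Price-level factor over 7 years: 1.028 × 1.035 × 1.0569 × 1.022 × 1.0117 × 1.062 × 1.0234 ≈ 1.2636882214.
The maturity value deflated by that factor is the answer in today's purchasing power.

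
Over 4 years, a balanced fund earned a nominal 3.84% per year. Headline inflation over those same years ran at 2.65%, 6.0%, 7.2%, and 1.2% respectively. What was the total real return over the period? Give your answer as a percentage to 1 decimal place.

Cumulative inflation factor: 1.0265 × 1.060 × 1.072 × 1.012 ≈ 1.18043.
Nominal growth factor: 1.16268. Real growth factor = 1.16268 / 1.18043 ≈ 0.98496.
Total real return ≈ -1.5040%.

-1.5%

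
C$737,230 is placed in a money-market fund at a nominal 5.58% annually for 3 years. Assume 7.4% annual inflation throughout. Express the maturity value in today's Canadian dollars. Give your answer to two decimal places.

C$700,382.25

Nominal value at maturity: C$737,230 × (1 + 5.58%)^3 ≈ C$867,656.80.
Price-level factor over 3 years: (1 + 7.4%)^3 = 1.238833224.
Dividing the nominal maturity value by the price-level factor gives the value in today's money.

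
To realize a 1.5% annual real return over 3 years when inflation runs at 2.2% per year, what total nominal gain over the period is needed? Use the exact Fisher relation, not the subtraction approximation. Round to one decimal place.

Required annual nominal rate: (1+1.5%)(1+2.2%) − 1 = 3.733%.
Cumulative over 3 years: (1 + 0.03733)^3 − 1 ≈ 0.11622.

11.6%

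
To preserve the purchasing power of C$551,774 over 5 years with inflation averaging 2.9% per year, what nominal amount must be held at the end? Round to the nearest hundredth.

Cumulative price-level factor: (1+2.9%)^5 ≈ 1.1536574469.
Multiplying C$551,774 by the price-level factor gives the future nominal sum.

C$636,558.18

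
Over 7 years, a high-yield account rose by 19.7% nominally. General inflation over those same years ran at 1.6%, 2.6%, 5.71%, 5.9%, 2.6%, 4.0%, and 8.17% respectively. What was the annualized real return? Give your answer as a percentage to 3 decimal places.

Cumulative inflation factor: 1.016 × 1.026 × 1.0571 × 1.059 × 1.026 × 1.040 × 1.0817 ≈ 1.34692.
Nominal growth factor: 1.19700. Real growth factor = 1.19700 / 1.34692 ≈ 0.88870.
Annualized: 0.88870^(1/7) − 1 ≈ -0.01672.

-1.672%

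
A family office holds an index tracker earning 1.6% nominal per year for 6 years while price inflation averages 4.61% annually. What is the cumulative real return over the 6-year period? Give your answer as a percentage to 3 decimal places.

-16.069%

The annual real rate is (1+1.6%)/(1+4.61%) − 1 = -2.8774%.
Compounded over 6 years: (1 + -0.028774)^6 − 1 ≈ -0.16069.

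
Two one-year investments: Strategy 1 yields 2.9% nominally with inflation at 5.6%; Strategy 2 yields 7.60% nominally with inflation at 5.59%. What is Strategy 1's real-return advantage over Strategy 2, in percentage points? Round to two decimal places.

-4.46

Strategy 1 real return: 1.029/1.056 − 1 = -2.557%.
Strategy 2 real return: 1.0760/1.0559 − 1 = 1.904%.
Difference: -2.557 − 1.904 = -4.461 pp.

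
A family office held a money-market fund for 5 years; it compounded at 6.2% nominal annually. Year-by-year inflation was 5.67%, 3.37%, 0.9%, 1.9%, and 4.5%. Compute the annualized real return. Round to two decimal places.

Cumulative inflation factor: 1.0567 × 1.0337 × 1.009 × 1.019 × 1.045 ≈ 1.17362.
Nominal growth factor: 1.35090. Real growth factor = 1.35090 / 1.17362 ≈ 1.15105.
Annualized: 1.15105^(1/5) − 1 ≈ 0.02853.

2.85%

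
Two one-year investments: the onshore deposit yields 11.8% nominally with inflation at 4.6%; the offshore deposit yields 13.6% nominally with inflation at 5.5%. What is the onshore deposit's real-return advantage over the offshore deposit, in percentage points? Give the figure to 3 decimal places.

-0.794

The onshore deposit real return: 1.118/1.046 − 1 = 6.8834%.
The offshore deposit real return: 1.136/1.055 − 1 = 7.6777%.
Difference: 6.8834 − 7.6777 = -0.7943 pp.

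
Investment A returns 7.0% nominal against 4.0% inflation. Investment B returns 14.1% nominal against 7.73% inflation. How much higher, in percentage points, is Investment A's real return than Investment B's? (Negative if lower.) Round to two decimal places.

-3.03

Investment A real return: 1.070/1.040 − 1 = 2.885%.
Investment B real return: 1.141/1.0773 − 1 = 5.913%.
Difference: 2.885 − 5.913 = -3.028 pp.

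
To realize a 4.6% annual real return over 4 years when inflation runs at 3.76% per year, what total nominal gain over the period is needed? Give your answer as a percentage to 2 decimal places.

Required annual nominal rate: (1+4.6%)(1+3.76%) − 1 = 8.53296%.
Cumulative over 4 years: (1 + 0.0853296)^4 − 1 ≈ 0.38754.

38.75%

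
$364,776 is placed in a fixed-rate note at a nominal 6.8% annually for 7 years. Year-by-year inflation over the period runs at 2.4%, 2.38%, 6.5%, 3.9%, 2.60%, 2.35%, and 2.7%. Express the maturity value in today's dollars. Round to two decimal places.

$462,103.37

Nominal value at maturity: $364,776 × (1 + 6.8%)^7 ≈ $578,129.36.
Price-level factor over 7 years: 1.024 × 1.0238 × 1.065 × 1.039 × 1.0260 × 1.0235 × 1.027 ≈ 1.2510823251.
The maturity value deflated by that factor is the answer in today's purchasing power.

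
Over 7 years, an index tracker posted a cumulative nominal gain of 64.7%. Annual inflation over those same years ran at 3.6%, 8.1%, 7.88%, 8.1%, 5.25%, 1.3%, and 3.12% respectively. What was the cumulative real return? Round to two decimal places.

Cumulative inflation factor: 1.036 × 1.081 × 1.0788 × 1.081 × 1.0525 × 1.013 × 1.0312 ≈ 1.43591.
Nominal growth factor: 1.64700. Real growth factor = 1.64700 / 1.43591 ≈ 1.14701.
Total real return ≈ 14.7010%.

14.70%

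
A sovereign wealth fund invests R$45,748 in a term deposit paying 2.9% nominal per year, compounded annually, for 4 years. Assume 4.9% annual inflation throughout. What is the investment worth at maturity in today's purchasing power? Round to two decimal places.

R$42,357.63

Nominal value at maturity: R$45,748 × (1 + 2.9%)^4 ≈ R$51,290.11.
Price-level factor over 4 years: (1 + 4.9%)^4 ≈ 1.2108823608.
Dividing the nominal maturity value by the price-level factor gives the value in today's money.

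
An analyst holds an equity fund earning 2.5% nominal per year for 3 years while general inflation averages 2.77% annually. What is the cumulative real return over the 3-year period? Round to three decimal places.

The annual real rate is (1+2.5%)/(1+2.77%) − 1 = -0.2627%.
Compounded over 3 years: (1 + -0.002627)^3 − 1 ≈ -0.00786.

-0.786%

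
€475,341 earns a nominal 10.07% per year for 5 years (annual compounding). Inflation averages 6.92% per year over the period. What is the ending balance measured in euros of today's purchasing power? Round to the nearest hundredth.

€549,610.93

Nominal value at maturity: €475,341 × (1 + 10.07%)^5 ≈ €767,980.35.
Price-level factor over 5 years: (1 + 6.92%)^5 ≈ 1.3973163811.
The maturity value deflated by that factor is the answer in today's purchasing power.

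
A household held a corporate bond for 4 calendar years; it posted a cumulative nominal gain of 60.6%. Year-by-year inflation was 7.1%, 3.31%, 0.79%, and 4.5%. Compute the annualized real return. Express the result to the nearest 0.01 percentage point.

8.35%

Cumulative inflation factor: 1.071 × 1.0331 × 1.0079 × 1.045 ≈ 1.16537.
Nominal growth factor: 1.60600. Real growth factor = 1.60600 / 1.16537 ≈ 1.37810.
Annualized: 1.37810^(1/4) − 1 ≈ 0.08348.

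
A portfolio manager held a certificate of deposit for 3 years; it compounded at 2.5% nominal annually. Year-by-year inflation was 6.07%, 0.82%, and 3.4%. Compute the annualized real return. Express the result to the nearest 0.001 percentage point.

Cumulative inflation factor: 1.0607 × 1.0082 × 1.034 ≈ 1.10576.
Nominal growth factor: 1.07689. Real growth factor = 1.07689 / 1.10576 ≈ 0.97389.
Annualized: 0.97389^(1/3) − 1 ≈ -0.00878.

-0.878%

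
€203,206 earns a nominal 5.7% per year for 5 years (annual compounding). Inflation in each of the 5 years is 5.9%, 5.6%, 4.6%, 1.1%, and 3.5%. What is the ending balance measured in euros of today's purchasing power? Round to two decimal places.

€219,042.50

Nominal value at maturity: €203,206 × (1 + 5.7%)^5 ≈ €268,109.04.
Price-level factor over 5 years: 1.059 × 1.056 × 1.046 × 1.011 × 1.035 ≈ 1.2240046515.
Dividing the nominal maturity value by the price-level factor gives the value in today's money.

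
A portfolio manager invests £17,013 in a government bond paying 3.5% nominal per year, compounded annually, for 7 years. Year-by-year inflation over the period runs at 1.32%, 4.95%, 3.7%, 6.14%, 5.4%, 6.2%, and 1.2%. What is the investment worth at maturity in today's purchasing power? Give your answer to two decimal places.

£16,326.09

Nominal value at maturity: £17,013 × (1 + 3.5%)^7 ≈ £21,645.29.
Price-level factor over 7 years: 1.0132 × 1.0495 × 1.037 × 1.0614 × 1.054 × 1.062 × 1.012 ≈ 1.3258094305.
Dividing the nominal maturity value by the price-level factor gives the value in today's money.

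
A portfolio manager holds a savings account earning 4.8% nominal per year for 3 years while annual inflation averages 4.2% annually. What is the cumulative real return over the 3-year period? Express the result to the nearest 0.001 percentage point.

The annual real rate is (1+4.8%)/(1+4.2%) − 1 = 0.5758%.
Compounded over 3 years: (1 + 0.005758)^3 − 1 ≈ 0.01737.

1.737%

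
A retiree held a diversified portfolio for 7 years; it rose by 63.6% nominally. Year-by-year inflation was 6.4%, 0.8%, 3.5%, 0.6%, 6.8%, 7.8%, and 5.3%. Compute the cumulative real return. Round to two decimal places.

20.84%

Cumulative inflation factor: 1.064 × 1.008 × 1.035 × 1.006 × 1.068 × 1.078 × 1.053 ≈ 1.35381.
Nominal growth factor: 1.63600. Real growth factor = 1.63600 / 1.35381 ≈ 1.20844.
Total real return ≈ 20.8438%.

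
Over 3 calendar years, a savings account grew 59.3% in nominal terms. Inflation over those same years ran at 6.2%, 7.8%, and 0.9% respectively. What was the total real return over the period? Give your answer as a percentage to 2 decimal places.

Cumulative inflation factor: 1.062 × 1.078 × 1.009 ≈ 1.15514.
Nominal growth factor: 1.59300. Real growth factor = 1.59300 / 1.15514 ≈ 1.37905.
Total real return ≈ 37.9054%.

37.91%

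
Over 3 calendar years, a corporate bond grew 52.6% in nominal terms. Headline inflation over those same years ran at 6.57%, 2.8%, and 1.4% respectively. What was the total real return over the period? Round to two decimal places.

Cumulative inflation factor: 1.0657 × 1.028 × 1.014 ≈ 1.11088.
Nominal growth factor: 1.52600. Real growth factor = 1.52600 / 1.11088 ≈ 1.37369.
Total real return ≈ 37.3689%.

37.37%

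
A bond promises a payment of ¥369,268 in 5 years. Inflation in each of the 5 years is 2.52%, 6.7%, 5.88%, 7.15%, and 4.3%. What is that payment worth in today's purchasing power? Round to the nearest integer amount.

Price-level factor over 5 years: 1.0252 × 1.067 × 1.0588 × 1.0715 × 1.043 ≈ 1.2943848864.
Purchasing power today: ¥369,268 divided by that factor.

¥285,285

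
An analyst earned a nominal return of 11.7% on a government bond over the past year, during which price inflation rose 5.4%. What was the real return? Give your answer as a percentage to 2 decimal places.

Real return via the Fisher equation: (1 + 11.7%)/(1 + 5.4%) − 1 = 1.117/1.054 − 1 ≈ 0.05977.

5.98%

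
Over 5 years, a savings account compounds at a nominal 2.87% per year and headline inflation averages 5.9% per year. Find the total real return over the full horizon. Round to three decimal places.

-13.510%

The annual real rate is (1+2.87%)/(1+5.9%) − 1 = -2.8612%.
Compounded over 5 years: (1 + -0.028612)^5 − 1 ≈ -0.13510.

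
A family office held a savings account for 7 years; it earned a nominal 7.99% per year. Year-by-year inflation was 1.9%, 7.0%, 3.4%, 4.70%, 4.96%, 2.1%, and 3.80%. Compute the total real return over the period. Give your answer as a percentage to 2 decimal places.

30.44%

Cumulative inflation factor: 1.019 × 1.070 × 1.034 × 1.0470 × 1.0496 × 1.021 × 1.0380 ≈ 1.31302.
Nominal growth factor: 1.71271. Real growth factor = 1.71271 / 1.31302 ≈ 1.30441.
Total real return ≈ 30.4406%.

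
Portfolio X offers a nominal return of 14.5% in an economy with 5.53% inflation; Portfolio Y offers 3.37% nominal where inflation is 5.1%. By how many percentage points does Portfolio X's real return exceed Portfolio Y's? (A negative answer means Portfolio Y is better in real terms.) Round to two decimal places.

10.15

Portfolio X real return: 1.145/1.0553 − 1 = 8.500%.
Portfolio Y real return: 1.0337/1.051 − 1 = -1.646%.
Difference: 8.500 − (-1.646) = 10.146 pp.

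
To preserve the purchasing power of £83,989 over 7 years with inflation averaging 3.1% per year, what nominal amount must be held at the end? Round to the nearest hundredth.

£103,999.93

Cumulative price-level factor: (1+3.1%)^7 ≈ 1.2382566157.
The nominal amount required is £83,989 scaled up by that factor.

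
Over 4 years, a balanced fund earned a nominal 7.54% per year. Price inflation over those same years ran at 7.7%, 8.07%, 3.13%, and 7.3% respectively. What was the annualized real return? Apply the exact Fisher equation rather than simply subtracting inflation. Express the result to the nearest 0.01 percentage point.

0.95%

Cumulative inflation factor: 1.077 × 1.0807 × 1.0313 × 1.073 ≈ 1.28797.
Nominal growth factor: 1.33746. Real growth factor = 1.33746 / 1.28797 ≈ 1.03842.
Annualized: 1.03842^(1/4) − 1 ≈ 0.00947.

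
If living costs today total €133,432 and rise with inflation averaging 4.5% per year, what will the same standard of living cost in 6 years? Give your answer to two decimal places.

Cumulative price-level factor: (1+4.5%)^6 ≈ 1.3022601248.
Multiplying €133,432 by the price-level factor gives the future nominal sum.

€173,763.17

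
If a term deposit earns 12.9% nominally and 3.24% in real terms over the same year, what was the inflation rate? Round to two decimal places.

9.36%

From (1+r_nom) = (1+r_real)(1+π), we get 1+π = (1 + 12.9%)/(1 + 3.24%) = 1.129/1.0324 ≈ 1.09357.
So π ≈ 9.3568%.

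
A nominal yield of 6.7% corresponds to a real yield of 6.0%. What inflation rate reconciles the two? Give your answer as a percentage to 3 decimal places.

0.660%

From (1+r_nom) = (1+r_real)(1+π), we get 1+π = (1 + 6.7%)/(1 + 6.0%) = 1.067/1.060 ≈ 1.00660.
So π ≈ 0.6604%.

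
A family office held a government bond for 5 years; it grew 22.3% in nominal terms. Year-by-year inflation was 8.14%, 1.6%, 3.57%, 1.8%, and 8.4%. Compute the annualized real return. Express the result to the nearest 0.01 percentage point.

-0.53%

Cumulative inflation factor: 1.0814 × 1.016 × 1.0357 × 1.018 × 1.084 ≈ 1.25572.
Nominal growth factor: 1.22300. Real growth factor = 1.22300 / 1.25572 ≈ 0.97395.
Annualized: 0.97395^(1/5) − 1 ≈ -0.00527.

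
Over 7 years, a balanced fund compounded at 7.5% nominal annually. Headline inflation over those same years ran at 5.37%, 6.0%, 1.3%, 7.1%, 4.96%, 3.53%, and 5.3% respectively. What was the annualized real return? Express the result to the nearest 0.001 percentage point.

2.596%

Cumulative inflation factor: 1.0537 × 1.060 × 1.013 × 1.071 × 1.0496 × 1.0353 × 1.053 ≈ 1.38656.
Nominal growth factor: 1.65905. Real growth factor = 1.65905 / 1.38656 ≈ 1.19652.
Annualized: 1.19652^(1/7) − 1 ≈ 0.02596.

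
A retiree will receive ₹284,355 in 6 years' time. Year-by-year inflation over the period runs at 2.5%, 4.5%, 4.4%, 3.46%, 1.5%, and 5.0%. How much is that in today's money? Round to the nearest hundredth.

Price-level factor over 6 years: 1.025 × 1.045 × 1.044 × 1.0346 × 1.015 × 1.050 ≈ 1.2330153121.
Purchasing power today: ₹284,355 divided by that factor.

₹230,617.57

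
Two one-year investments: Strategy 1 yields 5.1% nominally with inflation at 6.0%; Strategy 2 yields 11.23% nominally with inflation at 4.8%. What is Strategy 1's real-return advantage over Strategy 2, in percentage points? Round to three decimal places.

-6.985

Strategy 1 real return: 1.051/1.060 − 1 = -0.8491%.
Strategy 2 real return: 1.1123/1.048 − 1 = 6.1355%.
Difference: -0.8491 − 6.1355 = -6.9846 pp.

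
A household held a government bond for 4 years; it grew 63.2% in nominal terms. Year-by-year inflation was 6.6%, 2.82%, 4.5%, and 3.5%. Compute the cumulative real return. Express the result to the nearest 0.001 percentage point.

Cumulative inflation factor: 1.066 × 1.0282 × 1.045 × 1.035 ≈ 1.18547.
Nominal growth factor: 1.63200. Real growth factor = 1.63200 / 1.18547 ≈ 1.37667.
Total real return ≈ 37.6666%.

37.667%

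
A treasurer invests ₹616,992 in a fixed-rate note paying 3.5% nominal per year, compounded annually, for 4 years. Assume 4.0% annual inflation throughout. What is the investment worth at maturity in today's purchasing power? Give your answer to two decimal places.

₹605,212.06

Nominal value at maturity: ₹616,992 × (1 + 3.5%)^4 ≈ ₹708,012.51.
Price-level factor over 4 years: (1 + 4.0%)^4 = 1.16985856.
The maturity value deflated by that factor is the answer in today's purchasing power.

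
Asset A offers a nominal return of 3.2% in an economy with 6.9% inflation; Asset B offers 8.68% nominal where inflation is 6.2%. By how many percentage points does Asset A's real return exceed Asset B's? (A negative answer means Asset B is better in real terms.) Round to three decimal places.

-5.796

Asset A real return: 1.032/1.069 − 1 = -3.4612%.
Asset B real return: 1.0868/1.062 − 1 = 2.3352%.
Difference: -3.4612 − 2.3352 = -5.7964 pp.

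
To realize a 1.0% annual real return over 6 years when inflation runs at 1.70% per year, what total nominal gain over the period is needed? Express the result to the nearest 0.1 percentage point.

17.5%

Required annual nominal rate: (1+1.0%)(1+1.70%) − 1 = 2.717%.
Cumulative over 6 years: (1 + 0.02717)^6 − 1 ≈ 0.17450.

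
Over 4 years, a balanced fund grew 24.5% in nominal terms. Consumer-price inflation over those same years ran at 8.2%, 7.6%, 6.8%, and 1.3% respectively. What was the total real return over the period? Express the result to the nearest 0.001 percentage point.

Cumulative inflation factor: 1.082 × 1.076 × 1.068 × 1.013 ≈ 1.25956.
Nominal growth factor: 1.24500. Real growth factor = 1.24500 / 1.25956 ≈ 0.98844.
Total real return ≈ -1.1563%.

-1.156%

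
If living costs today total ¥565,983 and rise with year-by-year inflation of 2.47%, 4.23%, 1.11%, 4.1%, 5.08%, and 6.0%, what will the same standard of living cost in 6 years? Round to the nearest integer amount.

Cumulative price-level factor: 1.0247 × 1.0423 × 1.0111 × 1.041 × 1.0508 × 1.060 ≈ 1.2521612024.
The nominal amount required is ¥565,983 scaled up by that factor.

¥708,702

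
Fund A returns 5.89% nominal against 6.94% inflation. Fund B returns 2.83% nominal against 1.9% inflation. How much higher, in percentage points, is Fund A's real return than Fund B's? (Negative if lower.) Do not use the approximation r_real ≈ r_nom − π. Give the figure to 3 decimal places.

Fund A real return: 1.0589/1.0694 − 1 = -0.9819%.
Fund B real return: 1.0283/1.019 − 1 = 0.9127%.
Difference: -0.9819 − 0.9127 = -1.8946 pp.

-1.895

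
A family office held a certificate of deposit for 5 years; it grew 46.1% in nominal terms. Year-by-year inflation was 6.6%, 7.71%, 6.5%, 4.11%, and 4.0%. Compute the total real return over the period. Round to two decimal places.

Cumulative inflation factor: 1.066 × 1.0771 × 1.065 × 1.0411 × 1.040 ≈ 1.32400.
Nominal growth factor: 1.46100. Real growth factor = 1.46100 / 1.32400 ≈ 1.10347.
Total real return ≈ 10.3473%.

10.35%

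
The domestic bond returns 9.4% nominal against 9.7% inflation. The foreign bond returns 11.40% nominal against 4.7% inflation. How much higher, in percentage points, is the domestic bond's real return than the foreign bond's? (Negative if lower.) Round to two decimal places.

-6.67

The domestic bond real return: 1.094/1.097 − 1 = -0.273%.
The foreign bond real return: 1.1140/1.047 − 1 = 6.399%.
Difference: -0.273 − 6.399 = -6.672 pp.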